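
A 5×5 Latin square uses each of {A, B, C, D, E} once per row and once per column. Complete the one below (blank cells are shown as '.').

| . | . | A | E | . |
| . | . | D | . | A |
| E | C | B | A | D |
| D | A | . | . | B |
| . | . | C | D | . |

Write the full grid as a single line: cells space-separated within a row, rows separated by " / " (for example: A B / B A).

B D A E C / C E D B A / E C B A D / D A E C B / A B C D E

(r1,c5) = C
(r4,c3) = E
(r4,c4) = C
(r5,c5) = E
(r1,c1) = B
(r1,c2) = D
(r2,c1) = C
(r2,c4) = B
(r5,c1) = A
(r5,c2) = B
(r2,c2) = E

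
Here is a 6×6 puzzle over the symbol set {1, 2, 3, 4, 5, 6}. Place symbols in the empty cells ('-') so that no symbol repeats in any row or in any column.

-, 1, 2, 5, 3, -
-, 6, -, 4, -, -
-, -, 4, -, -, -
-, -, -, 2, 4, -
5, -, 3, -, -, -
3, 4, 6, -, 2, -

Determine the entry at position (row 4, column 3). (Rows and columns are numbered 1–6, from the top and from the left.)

5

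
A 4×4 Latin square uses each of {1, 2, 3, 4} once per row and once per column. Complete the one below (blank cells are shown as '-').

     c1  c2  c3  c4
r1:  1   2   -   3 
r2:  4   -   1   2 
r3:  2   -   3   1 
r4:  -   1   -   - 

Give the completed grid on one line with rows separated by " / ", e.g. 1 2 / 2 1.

1 2 4 3 / 4 3 1 2 / 2 4 3 1 / 3 1 2 4

(r1,c3) = 4
(r2,c2) = 3
(r3,c2) = 4
(r4,c1) = 3
(r4,c3) = 2
(r4,c4) = 4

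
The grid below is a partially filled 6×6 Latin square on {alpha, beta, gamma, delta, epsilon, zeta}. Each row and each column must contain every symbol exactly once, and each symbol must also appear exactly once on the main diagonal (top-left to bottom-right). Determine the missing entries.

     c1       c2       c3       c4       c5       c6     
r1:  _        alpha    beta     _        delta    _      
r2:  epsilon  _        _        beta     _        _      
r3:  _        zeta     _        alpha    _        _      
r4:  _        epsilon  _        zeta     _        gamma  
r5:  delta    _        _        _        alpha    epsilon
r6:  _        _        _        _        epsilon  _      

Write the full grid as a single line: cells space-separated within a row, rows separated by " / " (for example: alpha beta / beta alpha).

gamma alpha beta epsilon delta zeta / epsilon delta gamma beta zeta alpha / beta zeta epsilon alpha gamma delta / alpha epsilon delta zeta beta gamma / delta beta zeta gamma alpha epsilon / zeta gamma alpha delta epsilon beta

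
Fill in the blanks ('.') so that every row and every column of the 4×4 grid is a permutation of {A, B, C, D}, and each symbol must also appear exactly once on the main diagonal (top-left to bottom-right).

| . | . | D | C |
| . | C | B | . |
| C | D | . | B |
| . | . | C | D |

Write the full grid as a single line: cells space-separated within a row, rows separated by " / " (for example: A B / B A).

B A D C / D C B A / C D A B / A B C D

(r2,c4) = A
(r3,c3) = A
(r1,c1) = B
(r1,c2) = A
(r2,c1) = D
(r4,c1) = A
(r4,c2) = B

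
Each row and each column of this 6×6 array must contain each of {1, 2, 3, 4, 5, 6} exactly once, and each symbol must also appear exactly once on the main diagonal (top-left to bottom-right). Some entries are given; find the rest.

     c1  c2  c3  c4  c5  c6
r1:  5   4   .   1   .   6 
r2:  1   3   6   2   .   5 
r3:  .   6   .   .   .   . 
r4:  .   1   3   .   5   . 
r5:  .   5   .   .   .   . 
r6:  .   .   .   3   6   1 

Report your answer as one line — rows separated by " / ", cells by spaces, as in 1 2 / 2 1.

Cell (r1,c3): row 1 has {1,4,5,6}; column 3 has {3,6} → 2.
Cell (r1,c5): row 1 has {1,2,4,5,6}; column 5 has {5,6} → 3.
Cell (r2,c5): row 2 has {1,2,3,5,6}; column 5 has {3,5,6} → 4.
Cell (r3,c3): row 3 has {6}; column 3 has {2,3,6}; the diagonal has {1,3,5} → 4.
Cell (r3,c4): row 3 has {4,6}; column 4 has {1,2,3} → 5.
Cell (r4,c4): row 4 has {1,3,5}; column 4 has {1,2,3,5}; the diagonal has {1,3,4,5} → 6.
Cell (r5,c3): row 5 has {5}; column 3 has {2,3,4,6} → 1.
Cell (r5,c4): row 5 has {1,5}; column 4 has {1,2,3,5,6} → 4.
Cell (r5,c5): row 5 has {1,4,5}; column 5 has {3,4,5,6}; the diagonal has {1,3,4,5,6} → 2.
Cell (r5,c6): row 5 has {1,2,4,5}; column 6 has {1,5,6} → 3.
Cell (r6,c2): row 6 has {1,3,6}; column 2 has {1,3,4,5,6} → 2.
Cell (r6,c3): row 6 has {1,2,3,6}; column 3 has {1,2,3,4,6} → 5.
Cell (r3,c5): row 3 has {4,5,6}; column 5 has {2,3,4,5,6} → 1.
Cell (r3,c6): row 3 has {1,4,5,6}; column 6 has {1,3,5,6} → 2.
Cell (r4,c6): row 4 has {1,3,5,6}; column 6 has {1,2,3,5,6} → 4.
Cell (r5,c1): row 5 has {1,2,3,4,5}; column 1 has {1,5} → 6.
Cell (r6,c1): row 6 has {1,2,3,5,6}; column 1 has {1,5,6} → 4.
Cell (r3,c1): row 3 has {1,2,4,5,6}; column 1 has {1,4,5,6} → 3.
Cell (r4,c1): row 4 has {1,3,4,5,6}; column 1 has {1,3,4,5,6} → 2.

5 4 2 1 3 6 / 1 3 6 2 4 5 / 3 6 4 5 1 2 / 2 1 3 6 5 4 / 6 5 1 4 2 3 / 4 2 5 3 6 1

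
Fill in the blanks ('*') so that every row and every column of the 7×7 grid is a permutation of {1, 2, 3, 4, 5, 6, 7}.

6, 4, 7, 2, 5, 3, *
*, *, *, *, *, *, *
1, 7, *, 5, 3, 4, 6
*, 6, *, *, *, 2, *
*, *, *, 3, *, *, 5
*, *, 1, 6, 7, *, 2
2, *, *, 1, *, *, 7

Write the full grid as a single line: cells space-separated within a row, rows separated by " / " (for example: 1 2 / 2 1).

6 4 7 2 5 3 1 / 5 1 6 4 2 7 3 / 1 7 2 5 3 4 6 / 3 6 5 7 1 2 4 / 7 2 4 3 6 1 5 / 4 3 1 6 7 5 2 / 2 5 3 1 4 6 7

row 1 has {2,3,4,5,6,7}; column 7 has {2,5,6,7} — only 1 is left for (r1,c7).
row 3 has {1,3,4,5,6,7}; column 3 has {1,7} — only 2 is left for (r3,c3).
row 6 has {1,2,6,7}; column 6 has {2,3,4} — only 5 is left for (r6,c6).
row 7 has {1,2,7}; column 6 has {2,3,4,5} — only 6 is left for (r7,c6).
row 6 has {1,2,5,6,7}; column 2 has {4,6,7} — only 3 is left for (r6,c2).
row 7 has {1,2,6,7}; column 2 has {3,4,6,7} — only 5 is left for (r7,c2).
row 7 has {1,2,5,6,7}; column 5 has {3,5,7} — only 4 is left for (r7,c5).
row 4 has {2,6}; column 5 has {3,4,5,7} — only 1 is left for (r4,c5).
row 6 has {1,2,3,5,6,7}; column 1 has {1,2,6} — only 4 is left for (r6,c1).
row 7 has {1,2,4,5,6,7}; column 3 has {1,2,7} — only 3 is left for (r7,c3).
row 5 has {3,5}; column 1 has {1,2,4,6} — only 7 is left for (r5,c1).
row 5 has {3,5,7}; column 6 has {2,3,4,5,6} — only 1 is left for (r5,c6).
row 2 is empty so far; column 6 has {1,2,3,4,5,6} — only 7 is left for (r2,c6).
row 5 has {1,3,5,7}; column 2 has {3,4,5,6,7} — only 2 is left for (r5,c2).
row 5 has {1,2,3,5,7}; column 5 has {1,3,4,5,7} — only 6 is left for (r5,c5).
row 2 has {7}; column 2 has {2,3,4,5,6,7} — only 1 is left for (r2,c2).
row 2 has {1,7}; column 4 has {1,2,3,5,6} — only 4 is left for (r2,c4).
row 2 has {1,4,7}; column 5 has {1,3,4,5,6,7} — only 2 is left for (r2,c5).
row 2 has {1,2,4,7}; column 7 has {1,2,5,6,7} — only 3 is left for (r2,c7).
row 4 has {1,2,6}; column 4 has {1,2,3,4,5,6} — only 7 is left for (r4,c4).
row 4 has {1,2,6,7}; column 7 has {1,2,3,5,6,7} — only 4 is left for (r4,c7).
row 5 has {1,2,3,5,6,7}; column 3 has {1,2,3,7} — only 4 is left for (r5,c3).
row 2 has {1,2,3,4,7}; column 1 has {1,2,4,6,7} — only 5 is left for (r2,c1).
row 2 has {1,2,3,4,5,7}; column 3 has {1,2,3,4,7} — only 6 is left for (r2,c3).
row 4 has {1,2,4,6,7}; column 1 has {1,2,4,5,6,7} — only 3 is left for (r4,c1).
row 4 has {1,2,3,4,6,7}; column 3 has {1,2,3,4,6,7} — only 5 is left for (r4,c3).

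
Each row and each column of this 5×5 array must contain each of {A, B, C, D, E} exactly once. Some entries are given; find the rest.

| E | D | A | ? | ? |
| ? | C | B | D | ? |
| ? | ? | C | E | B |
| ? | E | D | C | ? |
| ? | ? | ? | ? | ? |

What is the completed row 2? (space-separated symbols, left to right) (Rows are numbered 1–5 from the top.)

(r1,c4) = B
(r1,c5) = C
(r2,c1) = A
(r2,c5) = E

A C B D E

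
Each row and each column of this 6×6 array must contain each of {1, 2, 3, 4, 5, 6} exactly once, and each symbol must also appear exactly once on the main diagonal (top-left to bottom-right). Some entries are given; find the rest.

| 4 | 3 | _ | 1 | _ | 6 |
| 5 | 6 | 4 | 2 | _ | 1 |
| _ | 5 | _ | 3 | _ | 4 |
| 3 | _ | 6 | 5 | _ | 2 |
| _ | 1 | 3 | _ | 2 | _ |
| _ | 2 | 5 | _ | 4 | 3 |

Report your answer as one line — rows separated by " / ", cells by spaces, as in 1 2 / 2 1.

4 3 2 1 5 6 / 5 6 4 2 3 1 / 2 5 1 3 6 4 / 3 4 6 5 1 2 / 6 1 3 4 2 5 / 1 2 5 6 4 3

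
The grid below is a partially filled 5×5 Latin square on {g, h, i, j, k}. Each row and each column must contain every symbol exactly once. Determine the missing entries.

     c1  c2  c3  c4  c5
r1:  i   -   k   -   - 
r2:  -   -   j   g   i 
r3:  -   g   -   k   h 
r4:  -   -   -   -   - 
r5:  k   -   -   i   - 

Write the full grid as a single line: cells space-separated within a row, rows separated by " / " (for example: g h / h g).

(r2,c1) = h
(r2,c2) = k
(r3,c1) = j
(r3,c3) = i
(r4,c1) = g
(r4,c3) = h
(r4,c4) = j
(r4,c5) = k
(r5,c3) = g
(r5,c5) = j
(r1,c4) = h
(r1,c5) = g
(r4,c2) = i
(r5,c2) = h
(r1,c2) = j

i j k h g / h k j g i / j g i k h / g i h j k / k h g i j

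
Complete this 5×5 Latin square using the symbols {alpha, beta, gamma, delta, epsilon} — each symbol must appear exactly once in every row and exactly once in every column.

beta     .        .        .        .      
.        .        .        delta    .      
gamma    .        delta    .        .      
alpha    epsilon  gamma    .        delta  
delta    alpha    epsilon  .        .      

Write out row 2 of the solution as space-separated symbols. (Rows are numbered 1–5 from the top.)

At row 1, column 3: row 1 has {beta}; column 3 has {gamma,delta,epsilon}; that leaves alpha.
At row 2, column 1: row 2 has {delta}; column 1 has {alpha,beta,gamma,delta}; that leaves epsilon.
At row 2, column 3: row 2 has {delta,epsilon}; column 3 has {alpha,gamma,delta,epsilon}; that leaves beta.
At row 3, column 2: row 3 has {gamma,delta}; column 2 has {alpha,epsilon}; that leaves beta.
At row 4, column 4: row 4 has {alpha,gamma,delta,epsilon}; column 4 has {delta}; that leaves beta.
At row 5, column 4: row 5 has {alpha,delta,epsilon}; column 4 has {beta,delta}; that leaves gamma.
At row 5, column 5: row 5 has {alpha,gamma,delta,epsilon}; column 5 has {delta}; that leaves beta.
At row 1, column 4: row 1 has {alpha,beta}; column 4 has {beta,gamma,delta}; that leaves epsilon.
At row 1, column 5: row 1 has {alpha,beta,epsilon}; column 5 has {beta,delta}; that leaves gamma.
At row 2, column 2: row 2 has {beta,delta,epsilon}; column 2 has {alpha,beta,epsilon}; that leaves gamma.
At row 2, column 5: row 2 has {beta,gamma,delta,epsilon}; column 5 has {beta,gamma,delta}; that leaves alpha.

epsilon gamma beta delta alpha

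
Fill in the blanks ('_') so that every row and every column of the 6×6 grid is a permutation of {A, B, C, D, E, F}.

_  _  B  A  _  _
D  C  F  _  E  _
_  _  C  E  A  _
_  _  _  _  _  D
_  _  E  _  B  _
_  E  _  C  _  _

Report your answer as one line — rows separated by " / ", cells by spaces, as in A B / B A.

C F B A D E / D C F B E A / B D C E A F / E B A F C D / F A E D B C / A E D C F B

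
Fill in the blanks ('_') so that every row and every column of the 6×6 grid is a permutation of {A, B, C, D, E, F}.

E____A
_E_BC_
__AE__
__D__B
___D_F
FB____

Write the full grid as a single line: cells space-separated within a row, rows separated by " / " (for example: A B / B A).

row 2 has {B,C,E}; column 3 has {A,D} — only F is left for (r2,c3).
row 2 has {B,C,E,F}; column 6 has {A,B,F} — only D is left for (r2,c6).
row 3 has {A,E}; column 6 has {A,B,D,F} — only C is left for (r3,c6).
row 6 has {B,F}; column 6 has {A,B,C,D,F} — only E is left for (r6,c6).
row 2 has {B,C,D,E,F}; column 1 has {E,F} — only A is left for (r2,c1).
row 4 has {B,D}; column 1 has {A,E,F} — only C is left for (r4,c1).
row 5 has {D,F}; column 1 has {A,C,E,F} — only B is left for (r5,c1).
row 6 has {B,E,F}; column 3 has {A,D,F} — only C is left for (r6,c3).
row 6 has {B,C,E,F}; column 4 has {B,D,E} — only A is left for (r6,c4).
row 6 has {A,B,C,E,F}; column 5 has {C} — only D is left for (r6,c5).
row 1 has {A,E}; column 3 has {A,C,D,F} — only B is left for (r1,c3).
row 1 has {A,B,E}; column 5 has {C,D} — only F is left for (r1,c5).
row 3 has {A,C,E}; column 1 has {A,B,C,E,F} — only D is left for (r3,c1).
row 3 has {A,C,D,E}; column 2 has {B,E} — only F is left for (r3,c2).
row 3 has {A,C,D,E,F}; column 5 has {C,D,F} — only B is left for (r3,c5).
row 4 has {B,C,D}; column 2 has {B,E,F} — only A is left for (r4,c2).
row 4 has {A,B,C,D}; column 4 has {A,B,D,E} — only F is left for (r4,c4).
row 4 has {A,B,C,D,F}; column 5 has {B,C,D,F} — only E is left for (r4,c5).
row 5 has {B,D,F}; column 2 has {A,B,E,F} — only C is left for (r5,c2).
row 5 has {B,C,D,F}; column 3 has {A,B,C,D,F} — only E is left for (r5,c3).
row 5 has {B,C,D,E,F}; column 5 has {B,C,D,E,F} — only A is left for (r5,c5).
row 1 has {A,B,E,F}; column 2 has {A,B,C,E,F} — only D is left for (r1,c2).
row 1 has {A,B,D,E,F}; column 4 has {A,B,D,E,F} — only C is left for (r1,c4).

E D B C F A / A E F B C D / D F A E B C / C A D F E B / B C E D A F / F B C A D E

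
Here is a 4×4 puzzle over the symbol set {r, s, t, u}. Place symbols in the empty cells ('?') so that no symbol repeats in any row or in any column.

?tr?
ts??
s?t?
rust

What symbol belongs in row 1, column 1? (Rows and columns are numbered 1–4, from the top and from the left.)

u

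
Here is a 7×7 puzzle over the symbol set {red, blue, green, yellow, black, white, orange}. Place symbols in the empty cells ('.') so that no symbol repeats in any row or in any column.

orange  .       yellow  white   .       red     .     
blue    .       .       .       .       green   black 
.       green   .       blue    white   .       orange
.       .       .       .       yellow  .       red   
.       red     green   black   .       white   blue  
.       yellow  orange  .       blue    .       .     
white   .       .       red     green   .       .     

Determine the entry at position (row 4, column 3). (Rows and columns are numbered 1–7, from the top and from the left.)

black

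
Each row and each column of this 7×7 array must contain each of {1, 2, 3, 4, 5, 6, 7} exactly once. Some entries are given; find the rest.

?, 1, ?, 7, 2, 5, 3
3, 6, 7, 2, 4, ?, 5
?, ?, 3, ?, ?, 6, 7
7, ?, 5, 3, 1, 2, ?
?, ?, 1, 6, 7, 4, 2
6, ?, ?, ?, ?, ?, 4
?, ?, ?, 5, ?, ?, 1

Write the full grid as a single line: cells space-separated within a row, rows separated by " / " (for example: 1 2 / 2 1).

4 1 6 7 2 5 3 / 3 6 7 2 4 1 5 / 1 2 3 4 5 6 7 / 7 4 5 3 1 2 6 / 5 3 1 6 7 4 2 / 6 5 2 1 3 7 4 / 2 7 4 5 6 3 1

(r1,c1): row 1 has {1,2,3,5,7}; column 1 has {3,6,7}, so it must be 4.
(r1,c3): row 1 has {1,2,3,4,5,7}; column 3 has {1,3,5,7}, so it must be 6.
(r2,c6): row 2 has {2,3,4,5,6,7}; column 6 has {2,4,5,6}, so it must be 1.
(r3,c5): row 3 has {3,6,7}; column 5 has {1,2,4,7}, so it must be 5.
(r4,c2): row 4 has {1,2,3,5,7}; column 2 has {1,6}, so it must be 4.
(r4,c7): row 4 has {1,2,3,4,5,7}; column 7 has {1,2,3,4,5,7}, so it must be 6.
(r5,c1): row 5 has {1,2,4,6,7}; column 1 has {3,4,6,7}, so it must be 5.
(r5,c2): row 5 has {1,2,4,5,6,7}; column 2 has {1,4,6}, so it must be 3.
(r6,c3): row 6 has {4,6}; column 3 has {1,3,5,6,7}, so it must be 2.
(r6,c4): row 6 has {2,4,6}; column 4 has {2,3,5,6,7}, so it must be 1.
(r6,c5): row 6 has {1,2,4,6}; column 5 has {1,2,4,5,7}, so it must be 3.
(r6,c6): row 6 has {1,2,3,4,6}; column 6 has {1,2,4,5,6}, so it must be 7.
(r7,c1): row 7 has {1,5}; column 1 has {3,4,5,6,7}, so it must be 2.
(r7,c2): row 7 has {1,2,5}; column 2 has {1,3,4,6}, so it must be 7.
(r7,c3): row 7 has {1,2,5,7}; column 3 has {1,2,3,5,6,7}, so it must be 4.
(r7,c5): row 7 has {1,2,4,5,7}; column 5 has {1,2,3,4,5,7}, so it must be 6.
(r7,c6): row 7 has {1,2,4,5,6,7}; column 6 has {1,2,4,5,6,7}, so it must be 3.
(r3,c1): row 3 has {3,5,6,7}; column 1 has {2,3,4,5,6,7}, so it must be 1.
(r3,c2): row 3 has {1,3,5,6,7}; column 2 has {1,3,4,6,7}, so it must be 2.
(r3,c4): row 3 has {1,2,3,5,6,7}; column 4 has {1,2,3,5,6,7}, so it must be 4.
(r6,c2): row 6 has {1,2,3,4,6,7}; column 2 has {1,2,3,4,6,7}, so it must be 5.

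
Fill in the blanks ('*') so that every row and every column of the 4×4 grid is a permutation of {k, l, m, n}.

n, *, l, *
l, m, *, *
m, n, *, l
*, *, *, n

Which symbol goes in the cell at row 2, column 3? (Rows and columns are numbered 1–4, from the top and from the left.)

row 1 has {l,n}; column 2 has {m,n} — only k is left for (r1,c2).
row 1 has {k,l,n}; column 4 has {l,n} — only m is left for (r1,c4).
row 2 has {l,m}; column 4 has {l,m,n} — only k is left for (r2,c4).
row 3 has {l,m,n}; column 3 has {l} — only k is left for (r3,c3).
row 4 has {n}; column 1 has {l,m,n} — only k is left for (r4,c1).
row 4 has {k,n}; column 2 has {k,m,n} — only l is left for (r4,c2).
row 4 has {k,l,n}; column 3 has {k,l} — only m is left for (r4,c3).
row 2 has {k,l,m}; column 3 has {k,l,m} — only n is left for (r2,c3).

n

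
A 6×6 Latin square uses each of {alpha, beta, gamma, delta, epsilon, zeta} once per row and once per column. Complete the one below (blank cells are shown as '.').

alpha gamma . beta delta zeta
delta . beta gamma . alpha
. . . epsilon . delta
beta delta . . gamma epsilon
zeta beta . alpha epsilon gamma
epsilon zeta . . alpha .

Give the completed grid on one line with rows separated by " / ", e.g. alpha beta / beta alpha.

(r1,c3) = epsilon
(r2,c2) = epsilon
(r2,c5) = zeta
(r3,c1) = gamma
(r3,c2) = alpha
(r3,c3) = zeta
(r3,c5) = beta
(r4,c3) = alpha
(r4,c4) = zeta
(r5,c3) = delta
(r6,c3) = gamma
(r6,c4) = delta
(r6,c6) = beta

alpha gamma epsilon beta delta zeta / delta epsilon beta gamma zeta alpha / gamma alpha zeta epsilon beta delta / beta delta alpha zeta gamma epsilon / zeta beta delta alpha epsilon gamma / epsilon zeta gamma delta alpha beta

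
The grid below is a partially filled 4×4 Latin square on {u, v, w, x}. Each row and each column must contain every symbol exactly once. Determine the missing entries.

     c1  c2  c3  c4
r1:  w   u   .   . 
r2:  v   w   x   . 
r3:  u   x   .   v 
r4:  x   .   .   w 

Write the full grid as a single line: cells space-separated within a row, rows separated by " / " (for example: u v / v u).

w u v x / v w x u / u x w v / x v u w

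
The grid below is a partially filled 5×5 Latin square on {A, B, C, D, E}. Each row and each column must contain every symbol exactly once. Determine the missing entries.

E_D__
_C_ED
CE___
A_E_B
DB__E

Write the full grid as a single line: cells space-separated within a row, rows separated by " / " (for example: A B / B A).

E A D B C / B C A E D / C E B D A / A D E C B / D B C A E

(r1,c2) = A
(r1,c5) = C
(r2,c1) = B
(r2,c3) = A
(r3,c3) = B
(r3,c5) = A
(r4,c2) = D
(r4,c4) = C
(r5,c3) = C
(r5,c4) = A
(r1,c4) = B
(r3,c4) = D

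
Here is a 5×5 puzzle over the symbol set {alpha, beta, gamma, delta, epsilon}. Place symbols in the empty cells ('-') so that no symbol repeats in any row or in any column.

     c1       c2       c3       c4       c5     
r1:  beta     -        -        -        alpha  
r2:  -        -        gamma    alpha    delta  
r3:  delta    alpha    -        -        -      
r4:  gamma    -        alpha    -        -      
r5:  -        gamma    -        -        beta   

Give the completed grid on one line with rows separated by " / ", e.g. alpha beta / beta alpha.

(r2,c1) = epsilon
(r2,c2) = beta
(r4,c5) = epsilon
(r5,c1) = alpha
(r3,c5) = gamma
(r4,c2) = delta
(r4,c4) = beta
(r1,c2) = epsilon
(r1,c3) = delta
(r1,c4) = gamma
(r3,c4) = epsilon
(r5,c3) = epsilon
(r5,c4) = delta
(r3,c3) = beta

beta epsilon delta gamma alpha / epsilon beta gamma alpha delta / delta alpha beta epsilon gamma / gamma delta alpha beta epsilon / alpha gamma epsilon delta beta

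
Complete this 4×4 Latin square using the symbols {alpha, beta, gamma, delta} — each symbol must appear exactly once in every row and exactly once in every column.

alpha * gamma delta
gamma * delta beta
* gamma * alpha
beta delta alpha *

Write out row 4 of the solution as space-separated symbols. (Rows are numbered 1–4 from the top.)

beta delta alpha gamma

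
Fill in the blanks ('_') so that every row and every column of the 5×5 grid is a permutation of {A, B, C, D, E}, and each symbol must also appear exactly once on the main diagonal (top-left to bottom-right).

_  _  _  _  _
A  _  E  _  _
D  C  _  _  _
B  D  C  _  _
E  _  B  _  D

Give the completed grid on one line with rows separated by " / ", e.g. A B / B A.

(r1,c1) = C
(r2,c2) = B
(r2,c5) = C
(r3,c3) = A
(r4,c4) = E
(r4,c5) = A
(r5,c2) = A
(r5,c4) = C
(r1,c2) = E
(r1,c3) = D
(r1,c5) = B
(r2,c4) = D
(r3,c4) = B
(r3,c5) = E
(r1,c4) = A

C E D A B / A B E D C / D C A B E / B D C E A / E A B C D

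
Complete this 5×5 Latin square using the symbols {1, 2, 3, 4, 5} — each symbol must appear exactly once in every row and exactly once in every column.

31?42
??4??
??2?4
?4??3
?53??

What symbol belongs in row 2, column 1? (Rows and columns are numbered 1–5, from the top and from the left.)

row 1 has {1,2,3,4}; column 3 has {2,3,4} — only 5 is left for (r1,c3).
row 3 has {2,4}; column 2 has {1,4,5} — only 3 is left for (r3,c2).
row 4 has {3,4}; column 3 has {2,3,4,5} — only 1 is left for (r4,c3).
row 5 has {3,5}; column 5 has {2,3,4} — only 1 is left for (r5,c5).
row 2 has {4}; column 2 has {1,3,4,5} — only 2 is left for (r2,c2).
row 2 has {2,4}; column 5 has {1,2,3,4} — only 5 is left for (r2,c5).
row 5 has {1,3,5}; column 4 has {4} — only 2 is left for (r5,c4).
row 2 has {2,4,5}; column 1 has {3} — only 1 is left for (r2,c1).

1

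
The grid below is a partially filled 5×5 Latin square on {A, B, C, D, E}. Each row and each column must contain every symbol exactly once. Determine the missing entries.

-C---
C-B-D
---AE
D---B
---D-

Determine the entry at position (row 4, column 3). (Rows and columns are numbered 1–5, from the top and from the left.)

Cell (r1,c5): row 1 has {C}; column 5 has {B,D,E} → A.
Cell (r2,c4): row 2 has {B,C,D}; column 4 has {A,D} → E.
Cell (r3,c1): row 3 has {A,E}; column 1 has {C,D} → B.
Cell (r3,c2): row 3 has {A,B,E}; column 2 has {C} → D.
Cell (r3,c3): row 3 has {A,B,D,E}; column 3 has {B} → C.
Cell (r4,c4): row 4 has {B,D}; column 4 has {A,D,E} → C.
Cell (r5,c5): row 5 has {D}; column 5 has {A,B,D,E} → C.
Cell (r1,c1): row 1 has {A,C}; column 1 has {B,C,D} → E.
Cell (r1,c3): row 1 has {A,C,E}; column 3 has {B,C} → D.
Cell (r1,c4): row 1 has {A,C,D,E}; column 4 has {A,C,D,E} → B.
Cell (r2,c2): row 2 has {B,C,D,E}; column 2 has {C,D} → A.
Cell (r4,c2): row 4 has {B,C,D}; column 2 has {A,C,D} → E.
Cell (r4,c3): row 4 has {B,C,D,E}; column 3 has {B,C,D} → A.

A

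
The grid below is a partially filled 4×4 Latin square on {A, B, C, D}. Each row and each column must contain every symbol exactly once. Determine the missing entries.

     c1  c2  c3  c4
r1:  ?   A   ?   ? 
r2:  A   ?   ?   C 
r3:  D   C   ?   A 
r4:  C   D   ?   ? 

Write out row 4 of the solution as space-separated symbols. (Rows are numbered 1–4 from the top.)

C D A B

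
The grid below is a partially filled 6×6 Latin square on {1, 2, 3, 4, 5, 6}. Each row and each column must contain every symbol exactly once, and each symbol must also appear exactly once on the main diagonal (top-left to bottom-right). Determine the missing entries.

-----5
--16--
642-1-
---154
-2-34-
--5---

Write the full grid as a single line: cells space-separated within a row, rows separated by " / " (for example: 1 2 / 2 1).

3 1 4 2 6 5 / 4 5 1 6 3 2 / 6 4 2 5 1 3 / 2 6 3 1 5 4 / 5 2 6 3 4 1 / 1 3 5 4 2 6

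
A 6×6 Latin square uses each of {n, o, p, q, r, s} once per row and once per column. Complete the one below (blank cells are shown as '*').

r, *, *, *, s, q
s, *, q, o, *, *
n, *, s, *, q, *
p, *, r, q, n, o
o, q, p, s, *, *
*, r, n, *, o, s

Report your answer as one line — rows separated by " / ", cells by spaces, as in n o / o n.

row 1 has {q,r,s}; column 3 has {n,p,q,r,s} — only o is left for (r1,c3).
row 4 has {n,o,p,q,r}; column 2 has {q,r} — only s is left for (r4,c2).
row 5 has {o,p,q,s}; column 5 has {n,o,q,s} — only r is left for (r5,c5).
row 5 has {o,p,q,r,s}; column 6 has {o,q,s} — only n is left for (r5,c6).
row 6 has {n,o,r,s}; column 1 has {n,o,p,r,s} — only q is left for (r6,c1).
row 6 has {n,o,q,r,s}; column 4 has {o,q,s} — only p is left for (r6,c4).
row 1 has {o,q,r,s}; column 4 has {o,p,q,s} — only n is left for (r1,c4).
row 2 has {o,q,s}; column 5 has {n,o,q,r,s} — only p is left for (r2,c5).
row 2 has {o,p,q,s}; column 6 has {n,o,q,s} — only r is left for (r2,c6).
row 3 has {n,q,s}; column 4 has {n,o,p,q,s} — only r is left for (r3,c4).
row 3 has {n,q,r,s}; column 6 has {n,o,q,r,s} — only p is left for (r3,c6).
row 1 has {n,o,q,r,s}; column 2 has {q,r,s} — only p is left for (r1,c2).
row 2 has {o,p,q,r,s}; column 2 has {p,q,r,s} — only n is left for (r2,c2).
row 3 has {n,p,q,r,s}; column 2 has {n,p,q,r,s} — only o is left for (r3,c2).

r p o n s q / s n q o p r / n o s r q p / p s r q n o / o q p s r n / q r n p o s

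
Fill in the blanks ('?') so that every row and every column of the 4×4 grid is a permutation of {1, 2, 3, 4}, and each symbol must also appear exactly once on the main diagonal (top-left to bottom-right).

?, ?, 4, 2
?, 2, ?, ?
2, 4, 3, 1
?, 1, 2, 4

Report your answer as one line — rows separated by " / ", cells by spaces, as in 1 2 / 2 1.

(r1,c1): row 1 has {2,4}; column 1 has {2}; the diagonal has {2,3,4}, so it must be 1.
(r1,c2): row 1 has {1,2,4}; column 2 has {1,2,4}, so it must be 3.
(r2,c3): row 2 has {2}; column 3 has {2,3,4}, so it must be 1.
(r2,c4): row 2 has {1,2}; column 4 has {1,2,4}, so it must be 3.
(r4,c1): row 4 has {1,2,4}; column 1 has {1,2}, so it must be 3.
(r2,c1): row 2 has {1,2,3}; column 1 has {1,2,3}, so it must be 4.

1 3 4 2 / 4 2 1 3 / 2 4 3 1 / 3 1 2 4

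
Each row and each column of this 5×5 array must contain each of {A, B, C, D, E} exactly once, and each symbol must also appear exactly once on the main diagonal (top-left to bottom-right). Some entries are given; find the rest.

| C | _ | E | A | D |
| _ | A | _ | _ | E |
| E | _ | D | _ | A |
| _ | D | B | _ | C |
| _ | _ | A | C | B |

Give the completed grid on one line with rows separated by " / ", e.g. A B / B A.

row 1 has {A,C,D,E}; column 2 has {A,D} — only B is left for (r1,c2).
row 2 has {A,E}; column 3 has {A,B,D,E} — only C is left for (r2,c3).
row 3 has {A,D,E}; column 2 has {A,B,D} — only C is left for (r3,c2).
row 3 has {A,C,D,E}; column 4 has {A,C} — only B is left for (r3,c4).
row 4 has {B,C,D}; column 1 has {C,E} — only A is left for (r4,c1).
row 4 has {A,B,C,D}; column 4 has {A,B,C}; the diagonal has {A,B,C,D} — only E is left for (r4,c4).
row 5 has {A,B,C}; column 1 has {A,C,E} — only D is left for (r5,c1).
row 5 has {A,B,C,D}; column 2 has {A,B,C,D} — only E is left for (r5,c2).
row 2 has {A,C,E}; column 1 has {A,C,D,E} — only B is left for (r2,c1).
row 2 has {A,B,C,E}; column 4 has {A,B,C,E} — only D is left for (r2,c4).

C B E A D / B A C D E / E C D B A / A D B E C / D E A C B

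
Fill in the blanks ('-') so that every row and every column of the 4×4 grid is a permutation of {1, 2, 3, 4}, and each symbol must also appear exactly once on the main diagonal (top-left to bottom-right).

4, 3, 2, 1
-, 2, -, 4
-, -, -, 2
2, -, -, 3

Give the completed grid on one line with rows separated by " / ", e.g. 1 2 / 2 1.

row 3 has {2}; column 3 has {2}; the diagonal has {2,3,4} — only 1 is left for (r3,c3).
row 4 has {2,3}; column 3 has {1,2} — only 4 is left for (r4,c3).
row 2 has {2,4}; column 3 has {1,2,4} — only 3 is left for (r2,c3).
row 3 has {1,2}; column 1 has {2,4} — only 3 is left for (r3,c1).
row 3 has {1,2,3}; column 2 has {2,3} — only 4 is left for (r3,c2).
row 4 has {2,3,4}; column 2 has {2,3,4} — only 1 is left for (r4,c2).
row 2 has {2,3,4}; column 1 has {2,3,4} — only 1 is left for (r2,c1).

4 3 2 1 / 1 2 3 4 / 3 4 1 2 / 2 1 4 3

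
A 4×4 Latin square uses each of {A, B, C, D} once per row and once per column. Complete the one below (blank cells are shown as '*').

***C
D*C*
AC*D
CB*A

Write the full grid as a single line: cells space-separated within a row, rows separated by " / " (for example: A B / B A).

row 1 has {C}; column 1 has {A,C,D} — only B is left for (r1,c1).
row 2 has {C,D}; column 2 has {B,C} — only A is left for (r2,c2).
row 2 has {A,C,D}; column 4 has {A,C,D} — only B is left for (r2,c4).
row 3 has {A,C,D}; column 3 has {C} — only B is left for (r3,c3).
row 4 has {A,B,C}; column 3 has {B,C} — only D is left for (r4,c3).
row 1 has {B,C}; column 2 has {A,B,C} — only D is left for (r1,c2).
row 1 has {B,C,D}; column 3 has {B,C,D} — only A is left for (r1,c3).

B D A C / D A C B / A C B D / C B D A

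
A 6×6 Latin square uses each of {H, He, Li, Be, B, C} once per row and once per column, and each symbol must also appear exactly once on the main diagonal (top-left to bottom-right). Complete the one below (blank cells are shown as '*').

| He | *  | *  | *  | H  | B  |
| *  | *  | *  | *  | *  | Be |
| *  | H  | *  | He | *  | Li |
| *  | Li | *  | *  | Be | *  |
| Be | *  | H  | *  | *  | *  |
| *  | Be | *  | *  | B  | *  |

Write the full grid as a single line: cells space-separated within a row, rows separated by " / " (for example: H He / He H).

(r1,c2) = C
(r2,c2) = B
(r3,c5) = C
(r5,c2) = He
(r5,c5) = Li
(r5,c6) = C
(r6,c6) = H
(r2,c5) = He
(r3,c1) = B
(r3,c3) = Be
(r4,c4) = C
(r4,c6) = He
(r5,c4) = B
(r6,c4) = Li
(r1,c3) = Li
(r1,c4) = Be
(r2,c3) = C
(r2,c4) = H
(r4,c1) = H
(r4,c3) = B
(r6,c1) = C
(r6,c3) = He
(r2,c1) = Li

He C Li Be H B / Li B C H He Be / B H Be He C Li / H Li B C Be He / Be He H B Li C / C Be He Li B H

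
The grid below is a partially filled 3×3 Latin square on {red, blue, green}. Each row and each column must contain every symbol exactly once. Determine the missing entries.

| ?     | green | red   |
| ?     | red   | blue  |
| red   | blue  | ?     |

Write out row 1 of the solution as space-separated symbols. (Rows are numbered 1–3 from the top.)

blue green red

(r1,c1) = blue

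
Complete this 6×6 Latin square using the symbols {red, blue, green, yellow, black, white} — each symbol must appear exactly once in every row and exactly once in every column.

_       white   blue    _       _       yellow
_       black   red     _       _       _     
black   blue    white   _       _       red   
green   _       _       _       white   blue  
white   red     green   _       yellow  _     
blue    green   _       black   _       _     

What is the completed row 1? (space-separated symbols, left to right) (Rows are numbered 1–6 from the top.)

red white blue green black yellow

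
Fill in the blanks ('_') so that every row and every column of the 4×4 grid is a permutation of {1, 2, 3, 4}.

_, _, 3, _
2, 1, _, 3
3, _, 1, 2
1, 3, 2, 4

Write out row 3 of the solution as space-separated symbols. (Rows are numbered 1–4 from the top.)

3 4 1 2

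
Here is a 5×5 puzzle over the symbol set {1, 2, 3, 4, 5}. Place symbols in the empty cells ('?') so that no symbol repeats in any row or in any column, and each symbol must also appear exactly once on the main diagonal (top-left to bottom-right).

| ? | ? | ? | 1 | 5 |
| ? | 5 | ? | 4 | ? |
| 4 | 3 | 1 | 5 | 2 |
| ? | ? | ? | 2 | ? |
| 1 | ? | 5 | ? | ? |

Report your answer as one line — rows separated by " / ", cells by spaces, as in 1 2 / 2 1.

(r1,c1) = 3
(r2,c1) = 2
(r2,c3) = 3
(r2,c5) = 1
(r4,c1) = 5
(r4,c3) = 4
(r4,c5) = 3
(r5,c4) = 3
(r5,c5) = 4
(r1,c3) = 2
(r4,c2) = 1
(r5,c2) = 2
(r1,c2) = 4

3 4 2 1 5 / 2 5 3 4 1 / 4 3 1 5 2 / 5 1 4 2 3 / 1 2 5 3 4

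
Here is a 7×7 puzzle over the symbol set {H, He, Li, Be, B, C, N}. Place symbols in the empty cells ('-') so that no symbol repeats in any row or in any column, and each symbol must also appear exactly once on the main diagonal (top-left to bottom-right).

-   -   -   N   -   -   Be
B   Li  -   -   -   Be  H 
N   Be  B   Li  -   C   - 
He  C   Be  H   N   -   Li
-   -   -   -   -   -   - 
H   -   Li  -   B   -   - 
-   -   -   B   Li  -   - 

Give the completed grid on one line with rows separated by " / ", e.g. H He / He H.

(r1,c1): row 1 has {Be,N}; column 1 has {H,He,B,N}; the diagonal has {H,Li,B}, so it must be C.
(r3,c7): row 3 has {Li,Be,B,C,N}; column 7 has {H,Li,Be}, so it must be He.
(r4,c6): row 4 has {H,He,Li,Be,C,N}; column 6 has {Be,C}, so it must be B.
(r7,c1): row 7 has {Li,B}; column 1 has {H,He,B,C,N}, so it must be Be.
(r7,c7): row 7 has {Li,Be,B}; column 7 has {H,He,Li,Be}; the diagonal has {H,Li,B,C}, so it must be N.
(r3,c5): row 3 has {He,Li,Be,B,C,N}; column 5 has {Li,B,N}, so it must be H.
(r5,c1): row 5 is empty so far; column 1 has {H,He,Be,B,C,N}, so it must be Li.
(r6,c6): row 6 has {H,Li,B}; column 6 has {Be,B,C}; the diagonal has {H,Li,B,C,N}, so it must be He.
(r6,c7): row 6 has {H,He,Li,B}; column 7 has {H,He,Li,Be,N}, so it must be C.
(r7,c6): row 7 has {Li,Be,B,N}; column 6 has {He,Be,B,C}, so it must be H.
(r1,c5): row 1 has {Be,C,N}; column 5 has {H,Li,B,N}, so it must be He.
(r1,c6): row 1 has {He,Be,C,N}; column 6 has {H,He,Be,B,C}, so it must be Li.
(r2,c5): row 2 has {H,Li,Be,B}; column 5 has {H,He,Li,B,N}, so it must be C.
(r5,c5): row 5 has {Li}; column 5 has {H,He,Li,B,C,N}; the diagonal has {H,He,Li,B,C,N}, so it must be Be.
(r5,c6): row 5 has {Li,Be}; column 6 has {H,He,Li,Be,B,C}, so it must be N.
(r5,c7): row 5 has {Li,Be,N}; column 7 has {H,He,Li,Be,C,N}, so it must be B.
(r6,c2): row 6 has {H,He,Li,B,C}; column 2 has {Li,Be,C}, so it must be N.
(r6,c4): row 6 has {H,He,Li,B,C,N}; column 4 has {H,Li,B,N}, so it must be Be.
(r7,c2): row 7 has {H,Li,Be,B,N}; column 2 has {Li,Be,C,N}, so it must be He.
(r7,c3): row 7 has {H,He,Li,Be,B,N}; column 3 has {Li,Be,B}, so it must be C.
(r1,c3): row 1 has {He,Li,Be,C,N}; column 3 has {Li,Be,B,C}, so it must be H.
(r2,c4): row 2 has {H,Li,Be,B,C}; column 4 has {H,Li,Be,B,N}, so it must be He.
(r5,c2): row 5 has {Li,Be,B,N}; column 2 has {He,Li,Be,C,N}, so it must be H.
(r5,c3): row 5 has {H,Li,Be,B,N}; column 3 has {H,Li,Be,B,C}, so it must be He.
(r5,c4): row 5 has {H,He,Li,Be,B,N}; column 4 has {H,He,Li,Be,B,N}, so it must be C.
(r1,c2): row 1 has {H,He,Li,Be,C,N}; column 2 has {H,He,Li,Be,C,N}, so it must be B.
(r2,c3): row 2 has {H,He,Li,Be,B,C}; column 3 has {H,He,Li,Be,B,C}, so it must be N.

C B H N He Li Be / B Li N He C Be H / N Be B Li H C He / He C Be H N B Li / Li H He C Be N B / H N Li Be B He C / Be He C B Li H N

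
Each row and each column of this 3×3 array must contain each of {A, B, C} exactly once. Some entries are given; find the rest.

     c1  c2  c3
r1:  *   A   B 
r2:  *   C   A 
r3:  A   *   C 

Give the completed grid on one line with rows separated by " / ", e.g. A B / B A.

C A B / B C A / A B C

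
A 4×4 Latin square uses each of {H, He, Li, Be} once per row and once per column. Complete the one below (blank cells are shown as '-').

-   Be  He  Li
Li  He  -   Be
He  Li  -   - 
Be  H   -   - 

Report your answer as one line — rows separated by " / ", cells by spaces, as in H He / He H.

(r1,c1): row 1 has {He,Li,Be}; column 1 has {He,Li,Be}, so it must be H.
(r2,c3): row 2 has {He,Li,Be}; column 3 has {He}, so it must be H.
(r3,c3): row 3 has {He,Li}; column 3 has {H,He}, so it must be Be.
(r3,c4): row 3 has {He,Li,Be}; column 4 has {Li,Be}, so it must be H.
(r4,c3): row 4 has {H,Be}; column 3 has {H,He,Be}, so it must be Li.
(r4,c4): row 4 has {H,Li,Be}; column 4 has {H,Li,Be}, so it must be He.

H Be He Li / Li He H Be / He Li Be H / Be H Li He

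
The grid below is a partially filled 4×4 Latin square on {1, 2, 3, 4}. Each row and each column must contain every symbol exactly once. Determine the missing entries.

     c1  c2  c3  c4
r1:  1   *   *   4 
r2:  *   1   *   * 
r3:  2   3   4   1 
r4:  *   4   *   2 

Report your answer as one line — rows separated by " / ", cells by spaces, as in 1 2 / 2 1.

1 2 3 4 / 4 1 2 3 / 2 3 4 1 / 3 4 1 2

Cell (r1,c2): row 1 has {1,4}; column 2 has {1,3,4} → 2.
Cell (r1,c3): row 1 has {1,2,4}; column 3 has {4} → 3.
Cell (r2,c3): row 2 has {1}; column 3 has {3,4} → 2.
Cell (r2,c4): row 2 has {1,2}; column 4 has {1,2,4} → 3.
Cell (r4,c1): row 4 has {2,4}; column 1 has {1,2} → 3.
Cell (r4,c3): row 4 has {2,3,4}; column 3 has {2,3,4} → 1.
Cell (r2,c1): row 2 has {1,2,3}; column 1 has {1,2,3} → 4.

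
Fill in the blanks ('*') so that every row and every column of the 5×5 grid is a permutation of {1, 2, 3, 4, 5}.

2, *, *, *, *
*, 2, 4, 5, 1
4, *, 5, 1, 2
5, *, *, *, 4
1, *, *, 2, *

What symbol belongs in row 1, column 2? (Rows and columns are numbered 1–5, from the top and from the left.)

5

Cell (r2,c1): row 2 has {1,2,4,5}; column 1 has {1,2,4,5} → 3.
Cell (r3,c2): row 3 has {1,2,4,5}; column 2 has {2} → 3.
Cell (r4,c2): row 4 has {4,5}; column 2 has {2,3} → 1.
Cell (r4,c4): row 4 has {1,4,5}; column 4 has {1,2,5} → 3.
Cell (r5,c3): row 5 has {1,2}; column 3 has {4,5} → 3.
Cell (r5,c5): row 5 has {1,2,3}; column 5 has {1,2,4} → 5.
Cell (r1,c3): row 1 has {2}; column 3 has {3,4,5} → 1.
Cell (r1,c4): row 1 has {1,2}; column 4 has {1,2,3,5} → 4.
Cell (r1,c5): row 1 has {1,2,4}; column 5 has {1,2,4,5} → 3.
Cell (r4,c3): row 4 has {1,3,4,5}; column 3 has {1,3,4,5} → 2.
Cell (r5,c2): row 5 has {1,2,3,5}; column 2 has {1,2,3} → 4.
Cell (r1,c2): row 1 has {1,2,3,4}; column 2 has {1,2,3,4} → 5.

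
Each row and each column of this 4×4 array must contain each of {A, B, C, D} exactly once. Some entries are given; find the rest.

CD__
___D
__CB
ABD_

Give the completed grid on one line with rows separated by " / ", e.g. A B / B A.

(r1,c4) = A
(r2,c1) = B
(r2,c3) = A
(r3,c1) = D
(r3,c2) = A
(r4,c4) = C
(r1,c3) = B
(r2,c2) = C

C D B A / B C A D / D A C B / A B D C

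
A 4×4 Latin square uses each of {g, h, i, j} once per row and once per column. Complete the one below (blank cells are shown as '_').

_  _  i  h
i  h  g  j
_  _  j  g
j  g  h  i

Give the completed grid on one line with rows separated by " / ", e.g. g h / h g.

Cell (r1,c1): row 1 has {h,i}; column 1 has {i,j} → g.
Cell (r1,c2): row 1 has {g,h,i}; column 2 has {g,h} → j.
Cell (r3,c1): row 3 has {g,j}; column 1 has {g,i,j} → h.
Cell (r3,c2): row 3 has {g,h,j}; column 2 has {g,h,j} → i.

g j i h / i h g j / h i j g / j g h i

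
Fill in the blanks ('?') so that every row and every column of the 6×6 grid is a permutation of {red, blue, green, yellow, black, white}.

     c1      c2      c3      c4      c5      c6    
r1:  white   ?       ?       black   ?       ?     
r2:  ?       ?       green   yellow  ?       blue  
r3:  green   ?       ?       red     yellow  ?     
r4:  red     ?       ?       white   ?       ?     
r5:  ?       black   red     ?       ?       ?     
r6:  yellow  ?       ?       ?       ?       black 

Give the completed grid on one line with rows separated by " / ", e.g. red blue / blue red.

white green yellow black blue red / black white green yellow red blue / green blue black red yellow white / red yellow blue white black green / blue black red green white yellow / yellow red white blue green black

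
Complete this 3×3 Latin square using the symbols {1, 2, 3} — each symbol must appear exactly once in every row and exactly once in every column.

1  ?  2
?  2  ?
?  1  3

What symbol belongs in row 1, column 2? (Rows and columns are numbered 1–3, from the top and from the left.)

(r1,c2) = 3

3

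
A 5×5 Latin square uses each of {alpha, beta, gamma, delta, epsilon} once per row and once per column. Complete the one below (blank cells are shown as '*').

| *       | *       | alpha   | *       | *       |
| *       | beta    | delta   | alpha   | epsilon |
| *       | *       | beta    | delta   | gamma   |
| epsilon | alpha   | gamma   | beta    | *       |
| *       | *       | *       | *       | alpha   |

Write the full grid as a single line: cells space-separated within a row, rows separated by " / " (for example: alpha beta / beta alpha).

delta gamma alpha epsilon beta / gamma beta delta alpha epsilon / alpha epsilon beta delta gamma / epsilon alpha gamma beta delta / beta delta epsilon gamma alpha

row 2 has {alpha,beta,delta,epsilon}; column 1 has {epsilon} — only gamma is left for (r2,c1).
row 3 has {beta,gamma,delta}; column 1 has {gamma,epsilon} — only alpha is left for (r3,c1).
row 3 has {alpha,beta,gamma,delta}; column 2 has {alpha,beta} — only epsilon is left for (r3,c2).
row 4 has {alpha,beta,gamma,epsilon}; column 5 has {alpha,gamma,epsilon} — only delta is left for (r4,c5).
row 5 has {alpha}; column 3 has {alpha,beta,gamma,delta} — only epsilon is left for (r5,c3).
row 5 has {alpha,epsilon}; column 4 has {alpha,beta,delta} — only gamma is left for (r5,c4).
row 1 has {alpha}; column 4 has {alpha,beta,gamma,delta} — only epsilon is left for (r1,c4).
row 1 has {alpha,epsilon}; column 5 has {alpha,gamma,delta,epsilon} — only beta is left for (r1,c5).
row 5 has {alpha,gamma,epsilon}; column 2 has {alpha,beta,epsilon} — only delta is left for (r5,c2).
row 1 has {alpha,beta,epsilon}; column 1 has {alpha,gamma,epsilon} — only delta is left for (r1,c1).
row 1 has {alpha,beta,delta,epsilon}; column 2 has {alpha,beta,delta,epsilon} — only gamma is left for (r1,c2).
row 5 has {alpha,gamma,delta,epsilon}; column 1 has {alpha,gamma,delta,epsilon} — only beta is left for (r5,c1).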